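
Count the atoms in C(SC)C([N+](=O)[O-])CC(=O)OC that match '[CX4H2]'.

Check the 12 heavy atoms by environment: 2× C (H2, X4) → match; 1× C (H1, X4) → no; 1× N (charge +1, H0, X3) → no; 1× O (charge -1, H0, X1) → no; 2× O (H0, X1) → no; 1× S (H0, X2) → no; 2× C (H3, X4) → no; 1× C (H0, X3) → no; 1× O (H0, X2) → no.
That gives 2 matching atoms.

2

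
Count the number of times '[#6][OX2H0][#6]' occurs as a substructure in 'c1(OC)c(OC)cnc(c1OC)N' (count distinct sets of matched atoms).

3

[#6][OX2H0][#6] is the SMARTS for an ether: an aliphatic oxygen bridging two carbons with no H on the oxygen.
The molecule carries 3 separate instances of a methoxy ether (-OCH3) meeting every constraint; each maps to a distinct set of atoms, giving 3 matches.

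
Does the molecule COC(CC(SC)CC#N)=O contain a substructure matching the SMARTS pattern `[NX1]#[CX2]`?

The pattern [NX1]#[CX2] describes a nitrogen triple-bonded to a two-connected carbon — a nitrile.
The molecule carries a nitrile (-C#N), whose atoms satisfy every constraint of the query, so the pattern matches.

Yes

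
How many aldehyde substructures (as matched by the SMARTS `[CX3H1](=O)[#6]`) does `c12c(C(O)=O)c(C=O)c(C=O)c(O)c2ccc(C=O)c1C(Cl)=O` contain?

[CX3H1](=O)[#6] is the SMARTS for an aldehyde: an sp2 carbon with one H, double-bonded to O and single-bonded to carbon.
The molecule carries 3 separate instances of an aldehyde (-CHO) meeting every constraint; each maps to a distinct set of atoms, giving 3 matches.

3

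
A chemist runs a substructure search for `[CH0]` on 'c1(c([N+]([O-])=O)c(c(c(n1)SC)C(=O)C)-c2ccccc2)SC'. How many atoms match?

The query [CH0] means: aliphatic carbon with no attached hydrogen.
Check the 22 heavy atoms by environment: 1× n (aromatic, H0) → no; 6× c (aromatic, H0) → no; 2× S (H0) → no; 3× C (H3) → no; 1× C (H0) → match; 2× O (H0) → no; 1× N (charge +1, H0) → no; 1× O (charge -1, H0) → no; 5× c (aromatic, H1) → no.
That gives 1 matching atom.

1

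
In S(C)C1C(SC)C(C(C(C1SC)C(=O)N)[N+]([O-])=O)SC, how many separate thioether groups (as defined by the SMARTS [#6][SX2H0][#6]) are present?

4

[#6][SX2H0][#6] is the SMARTS for a thioether: an aliphatic sulfur bridging two carbons with no H on the sulfur.
The molecule carries 4 separate instances of a methylthio ether (-SCH3) meeting every constraint; each maps to a distinct set of atoms, giving 4 matches.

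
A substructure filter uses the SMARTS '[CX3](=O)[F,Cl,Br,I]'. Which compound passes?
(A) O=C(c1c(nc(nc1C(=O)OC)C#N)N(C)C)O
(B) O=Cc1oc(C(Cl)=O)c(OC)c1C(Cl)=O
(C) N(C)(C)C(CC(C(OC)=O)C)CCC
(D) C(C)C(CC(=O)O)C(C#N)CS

B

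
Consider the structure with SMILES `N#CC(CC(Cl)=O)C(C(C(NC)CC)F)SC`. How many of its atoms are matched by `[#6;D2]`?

3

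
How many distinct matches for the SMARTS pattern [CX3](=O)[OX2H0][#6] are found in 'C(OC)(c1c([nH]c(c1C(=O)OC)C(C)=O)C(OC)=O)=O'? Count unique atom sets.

3

[CX3](=O)[OX2H0][#6] is the SMARTS for an ester: a carbonyl carbon bonded to an oxygen that is itself bonded to carbon (no H on that O).
The molecule carries 3 separate instances of a methyl-ester group (-C(=O)OCH3) meeting every constraint; each maps to a distinct set of atoms, giving 3 matches.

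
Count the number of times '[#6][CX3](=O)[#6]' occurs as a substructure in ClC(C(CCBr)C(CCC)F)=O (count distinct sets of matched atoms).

[#6][CX3](=O)[#6] is the SMARTS for a ketone: a carbonyl carbon (no H) flanked by two carbons.
No fragment in the molecule satisfies every constraint, giving 0 matches.

0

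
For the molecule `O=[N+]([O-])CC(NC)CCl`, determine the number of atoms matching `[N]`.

2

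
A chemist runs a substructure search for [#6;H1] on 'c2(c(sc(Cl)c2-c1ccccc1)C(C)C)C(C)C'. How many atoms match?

Check the 18 heavy atoms by environment: 1× s (aromatic, H0) → no; 5× c (aromatic, H0) → no; 1× Cl (H0) → no; 5× c (aromatic, H1) → match; 2× C (H1) → match; 4× C (H3) → no.
Summing the matching environments: 5 + 2 = 7 matching atoms.

7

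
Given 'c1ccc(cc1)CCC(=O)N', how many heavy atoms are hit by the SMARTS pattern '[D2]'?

The query [D2] means: atom with exactly two heavy-atom neighbours.
Check the 11 heavy atoms by environment: 2× C (D2) → match; 1× c (aromatic, D3) → no; 5× c (aromatic, D2) → match; 1× C (D3) → no; 1× O (D1) → no; 1× N (D1) → no.
Summing the matching environments: 2 + 5 = 7 matching atoms.

7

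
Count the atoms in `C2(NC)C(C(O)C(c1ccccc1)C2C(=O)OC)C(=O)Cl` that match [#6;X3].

8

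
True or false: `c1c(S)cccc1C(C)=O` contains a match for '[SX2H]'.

True

The pattern [SX2H] describes an aliphatic sulfur with two connections, one being H — a thiol.
The molecule carries a thiol (-SH), whose atoms satisfy every constraint of the query, so the pattern matches.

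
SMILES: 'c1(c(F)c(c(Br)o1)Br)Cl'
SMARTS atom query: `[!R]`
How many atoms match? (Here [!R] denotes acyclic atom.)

4

The query [!R] means: !R matches any atom not in a ring.
Check the 9 heavy atoms by environment: 1× o (aromatic, in 5-ring) → no; 4× c (aromatic, in 5-ring) → no; 2× Br (acyclic) → match; 1× F (acyclic) → match; 1× Cl (acyclic) → match.
Summing the matching environments: 2 + 1 + 1 = 4 matching atoms.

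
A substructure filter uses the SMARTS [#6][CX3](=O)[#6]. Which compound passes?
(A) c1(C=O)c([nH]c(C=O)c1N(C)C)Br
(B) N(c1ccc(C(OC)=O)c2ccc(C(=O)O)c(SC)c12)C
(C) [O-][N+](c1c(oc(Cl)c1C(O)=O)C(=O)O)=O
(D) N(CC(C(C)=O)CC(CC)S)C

[#6][CX3](=O)[#6] describes a carbonyl carbon (no H) flanked by two carbons (a ketone).
(A) has an aldehyde (-CHO) but the carbonyl carbon has H1, so it is not flanked by two carbons.
(B) has a carboxylic acid group (-C(=O)OH) but one neighbour of the carbonyl carbon is O, not C.
(C) has a carboxylic acid group (-C(=O)OH) but one neighbour of the carbonyl carbon is O, not C.
(D) contains an acetyl/ketone group (-C(=O)CH3), which satisfies every atom and bond constraint.
So the answer is (D).

D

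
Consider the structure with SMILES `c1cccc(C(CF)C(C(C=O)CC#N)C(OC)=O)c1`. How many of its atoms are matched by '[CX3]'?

The query [CX3] means: C with X3: aliphatic carbon with exactly 3 total connections.
Check the 20 heavy atoms by environment: 6× C (X4) → no; 1× C (X2) → no; 1× N (X1) → no; 6× c (aromatic, X3) → no; 2× C (X3) → match; 2× O (X1) → no; 1× O (X2) → no; 1× F (X1) → no.
That gives 2 matching atoms.

2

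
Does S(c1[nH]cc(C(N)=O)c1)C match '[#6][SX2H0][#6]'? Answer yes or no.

Yes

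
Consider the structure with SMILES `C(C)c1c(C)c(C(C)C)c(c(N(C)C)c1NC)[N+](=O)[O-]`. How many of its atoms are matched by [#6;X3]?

The query [#6;X3] means: any carbon (aromatic or not) with three total connections.
Check the 20 heavy atoms by environment: 6× c (aromatic, X3) → match; 2× N (X3) → no; 9× C (X4) → no; 1× N (charge +1, X3) → no; 1× O (charge -1, X1) → no; 1× O (X1) → no.
That gives 6 matching atoms.

6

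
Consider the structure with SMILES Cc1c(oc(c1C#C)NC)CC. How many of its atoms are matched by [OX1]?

0

Check the 12 heavy atoms by environment: 1× o (aromatic, X2) → no; 4× c (aromatic, X3) → no; 4× C (X4) → no; 2× C (X2) → no; 1× N (X3) → no.
No environment satisfies the query, so 0 matching atoms.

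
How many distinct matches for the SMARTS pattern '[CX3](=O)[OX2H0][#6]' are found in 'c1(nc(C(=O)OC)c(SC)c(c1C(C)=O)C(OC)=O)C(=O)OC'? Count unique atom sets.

3

[CX3](=O)[OX2H0][#6] is the SMARTS for an ester: a carbonyl carbon bonded to an oxygen that is itself bonded to carbon (no H on that O).
The molecule carries 3 separate instances of a methyl-ester group (-C(=O)OCH3) meeting every constraint; each maps to a distinct set of atoms, giving 3 matches.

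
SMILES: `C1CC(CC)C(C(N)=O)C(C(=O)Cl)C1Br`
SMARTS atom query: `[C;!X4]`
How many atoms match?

Check the 15 heavy atoms by environment: 8× C (X4) → no; 2× C (X3) → match; 2× O (X1) → no; 1× N (X3) → no; 1× Cl (X1) → no; 1× Br (X1) → no.
That gives 2 matching atoms.

2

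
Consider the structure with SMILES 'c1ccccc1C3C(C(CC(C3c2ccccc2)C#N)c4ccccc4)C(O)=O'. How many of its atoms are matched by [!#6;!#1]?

Check the 29 heavy atoms by environment: 8× C → no; 2× O → match; 18× c (aromatic) → no; 1× N → match.
Summing the matching environments: 2 + 1 = 3 matching atoms.

3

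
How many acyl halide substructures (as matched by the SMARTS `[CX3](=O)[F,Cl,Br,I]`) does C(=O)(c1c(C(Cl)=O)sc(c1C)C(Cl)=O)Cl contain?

3

[CX3](=O)[F,Cl,Br,I] is the SMARTS for an acyl halide: a carbonyl carbon bonded to a halogen.
The molecule carries 3 separate instances of an acyl chloride (-C(=O)Cl) meeting every constraint; each maps to a distinct set of atoms, giving 3 matches.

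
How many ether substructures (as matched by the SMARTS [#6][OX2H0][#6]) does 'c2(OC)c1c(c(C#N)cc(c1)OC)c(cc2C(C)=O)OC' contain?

3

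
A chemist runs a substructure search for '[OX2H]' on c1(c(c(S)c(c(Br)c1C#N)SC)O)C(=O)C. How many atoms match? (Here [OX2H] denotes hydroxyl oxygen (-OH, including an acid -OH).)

The query [OX2H] means: aliphatic oxygen with two connections, one of which is H — an -OH oxygen.
Check the 16 heavy atoms by environment: 6× c (aromatic, H0, X3) → no; 1× S (H0, X2) → no; 2× C (H3, X4) → no; 1× C (H0, X3) → no; 1× O (H0, X1) → no; 1× O (H1, X2) → match; 1× S (H1, X2) → no; 1× C (H0, X2) → no; 1× N (H0, X1) → no; 1× Br (H0, X1) → no.
That gives 1 matching atom.

1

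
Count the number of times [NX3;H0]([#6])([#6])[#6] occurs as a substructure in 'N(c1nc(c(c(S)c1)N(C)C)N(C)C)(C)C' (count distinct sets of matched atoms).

[NX3;H0]([#6])([#6])[#6] is the SMARTS for a tertiary amine: a trivalent nitrogen with no H, bonded to three carbons.
The molecule carries 3 separate instances of a dimethylamino group (-N(CH3)2) meeting every constraint; each maps to a distinct set of atoms, giving 3 matches.

3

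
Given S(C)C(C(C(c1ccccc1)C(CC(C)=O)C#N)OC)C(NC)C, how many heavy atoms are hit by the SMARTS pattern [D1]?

The query [D1] means: atom with exactly one heavy-atom neighbour (degree 1).
Check the 24 heavy atoms by environment: 2× C (D2) → no; 6× C (D3) → no; 5× C (D1) → match; 1× S (D2) → no; 1× c (aromatic, D3) → no; 5× c (aromatic, D2) → no; 1× O (D2) → no; 1× O (D1) → match; 1× N (D1) → match; 1× N (D2) → no.
Summing the matching environments: 5 + 1 + 1 = 7 matching atoms.

7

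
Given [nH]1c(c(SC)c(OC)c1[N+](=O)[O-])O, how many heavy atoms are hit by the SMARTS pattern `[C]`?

The query [C] means: uppercase C matches aliphatic (non-aromatic) carbon only.
Check the 13 heavy atoms by environment: 1× n (aromatic) → no; 4× c (aromatic) → no; 3× O → no; 1× N (charge +1) → no; 1× O (charge -1) → no; 1× S → no; 2× C → match.
That gives 2 matching atoms.

2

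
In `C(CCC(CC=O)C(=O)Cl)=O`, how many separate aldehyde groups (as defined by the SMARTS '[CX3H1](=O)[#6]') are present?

[CX3H1](=O)[#6] is the SMARTS for an aldehyde: an sp2 carbon with one H, double-bonded to O and single-bonded to carbon.
The molecule carries 2 separate instances of an aldehyde (-CHO) meeting every constraint; each maps to a distinct set of atoms, giving 2 matches.

2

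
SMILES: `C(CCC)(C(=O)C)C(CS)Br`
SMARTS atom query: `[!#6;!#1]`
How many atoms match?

The query [!#6;!#1] means: not carbon and not hydrogen — any heteroatom.
Check the 11 heavy atoms by environment: 8× C → no; 1× Br → match; 1× S → match; 1× O → match.
Summing the matching environments: 1 + 1 + 1 = 3 matching atoms.

3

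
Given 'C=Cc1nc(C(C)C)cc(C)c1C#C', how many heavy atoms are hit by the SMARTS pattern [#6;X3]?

7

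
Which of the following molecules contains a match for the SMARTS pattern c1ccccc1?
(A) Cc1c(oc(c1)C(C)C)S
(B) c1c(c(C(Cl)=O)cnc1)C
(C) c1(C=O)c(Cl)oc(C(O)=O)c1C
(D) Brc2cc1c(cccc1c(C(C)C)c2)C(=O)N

D

c1ccccc1 describes six aromatic carbons in a ring (a benzene ring).
(A) has a methyl group (-CH3) but no six-membered all-carbon aromatic ring is present.
(B) has a methyl group (-CH3) but no six-membered all-carbon aromatic ring is present.
(C) has a methyl group (-CH3) but no six-membered all-carbon aromatic ring is present.
(D) contains the required atom environment, so the pattern matches.
So the answer is (D).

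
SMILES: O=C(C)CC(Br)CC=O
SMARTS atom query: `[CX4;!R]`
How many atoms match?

4

The query [CX4;!R] means: aliphatic carbon with four total connections, not in a ring.
Check the 9 heavy atoms by environment: 4× C (X4, acyclic) → match; 1× Br (X1, acyclic) → no; 2× C (X3, acyclic) → no; 2× O (X1, acyclic) → no.
That gives 4 matching atoms.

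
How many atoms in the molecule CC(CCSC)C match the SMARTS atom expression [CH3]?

3

The query [CH3] means: aliphatic carbon with exactly three hydrogens.
Check the 7 heavy atoms by environment: 2× C (H2) → no; 1× C (H1) → no; 3× C (H3) → match; 1× S (H0) → no.
That gives 3 matching atoms.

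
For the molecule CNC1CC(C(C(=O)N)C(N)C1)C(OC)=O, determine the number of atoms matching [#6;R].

Check the 16 heavy atoms by environment: 6× C (in 6-ring) → match; 4× C (acyclic) → no; 3× O (acyclic) → no; 3× N (acyclic) → no.
That gives 6 matching atoms.

6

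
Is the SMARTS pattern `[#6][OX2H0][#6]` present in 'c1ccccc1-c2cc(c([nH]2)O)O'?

No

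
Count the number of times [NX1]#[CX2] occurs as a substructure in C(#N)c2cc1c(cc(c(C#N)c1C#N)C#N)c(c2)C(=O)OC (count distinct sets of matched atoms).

[NX1]#[CX2] is the SMARTS for a nitrile: a nitrogen triple-bonded to a two-connected carbon.
The molecule carries 4 separate instances of a nitrile (-C#N) meeting every constraint; each maps to a distinct set of atoms, giving 4 matches.

4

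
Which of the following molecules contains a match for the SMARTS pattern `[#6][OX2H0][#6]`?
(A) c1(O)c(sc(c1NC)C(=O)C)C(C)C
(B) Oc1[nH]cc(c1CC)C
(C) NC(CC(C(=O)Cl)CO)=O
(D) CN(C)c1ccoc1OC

[#6][OX2H0][#6] describes an aliphatic oxygen bridging two carbons with no H on the oxygen (an ether).
(A) has a hydroxyl group (-OH) but the oxygen has H1, not H0 bridging two carbons.
(B) has a hydroxyl group (-OH) but the oxygen has H1, not H0 bridging two carbons.
(C) has a hydroxyl group (-OH) but the oxygen has H1, not H0 bridging two carbons.
(D) contains a methoxy ether (-OCH3), which satisfies every atom and bond constraint.
So the answer is (D).

D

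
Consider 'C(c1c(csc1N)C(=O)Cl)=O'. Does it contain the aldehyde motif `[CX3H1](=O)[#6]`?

Yes

The pattern [CX3H1](=O)[#6] describes an sp2 carbon with one H, double-bonded to O and single-bonded to carbon — an aldehyde.
The molecule carries an aldehyde (-CHO), whose atoms satisfy every constraint of the query, so the pattern matches.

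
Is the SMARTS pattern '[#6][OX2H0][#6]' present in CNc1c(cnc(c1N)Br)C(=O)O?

No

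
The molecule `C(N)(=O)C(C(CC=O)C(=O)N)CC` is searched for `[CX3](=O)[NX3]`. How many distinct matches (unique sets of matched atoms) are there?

2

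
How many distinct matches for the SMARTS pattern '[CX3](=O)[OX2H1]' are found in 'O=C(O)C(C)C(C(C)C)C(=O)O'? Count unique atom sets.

2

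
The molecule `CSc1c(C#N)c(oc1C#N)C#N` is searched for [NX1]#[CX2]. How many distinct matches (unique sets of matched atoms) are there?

[NX1]#[CX2] is the SMARTS for a nitrile: a nitrogen triple-bonded to a two-connected carbon.
The molecule carries 3 separate instances of a nitrile (-C#N) meeting every constraint; each maps to a distinct set of atoms, giving 3 matches.

3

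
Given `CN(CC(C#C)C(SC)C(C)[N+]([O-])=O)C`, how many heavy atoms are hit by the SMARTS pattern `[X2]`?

The query [X2] means: any atom with exactly two total connections (bonds + H).
Check the 15 heavy atoms by environment: 8× C (X4) → no; 1× N (charge +1, X3) → no; 1× O (charge -1, X1) → no; 1× O (X1) → no; 1× S (X2) → match; 2× C (X2) → match; 1× N (X3) → no.
Summing the matching environments: 1 + 2 = 3 matching atoms.

3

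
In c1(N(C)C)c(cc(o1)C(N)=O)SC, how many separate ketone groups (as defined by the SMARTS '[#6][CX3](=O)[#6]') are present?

0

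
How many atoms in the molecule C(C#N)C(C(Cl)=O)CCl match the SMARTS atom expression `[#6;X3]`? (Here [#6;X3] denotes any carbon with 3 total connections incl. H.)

The query [#6;X3] means: any carbon (aromatic or not) with three total connections.
Check the 9 heavy atoms by environment: 3× C (X4) → no; 2× Cl (X1) → no; 1× C (X2) → no; 1× N (X1) → no; 1× C (X3) → match; 1× O (X1) → no.
That gives 1 matching atom.

1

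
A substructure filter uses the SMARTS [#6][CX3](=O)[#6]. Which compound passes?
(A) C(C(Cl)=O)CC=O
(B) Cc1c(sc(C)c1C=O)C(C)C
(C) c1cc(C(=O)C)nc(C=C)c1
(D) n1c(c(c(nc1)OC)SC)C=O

[#6][CX3](=O)[#6] describes a carbonyl carbon (no H) flanked by two carbons (a ketone).
(A) has an aldehyde (-CHO) but the carbonyl carbon has H1, so it is not flanked by two carbons.
(B) has an aldehyde (-CHO) but the carbonyl carbon has H1, so it is not flanked by two carbons.
(C) contains an acetyl/ketone group (-C(=O)CH3), which satisfies every atom and bond constraint.
(D) has an aldehyde (-CHO) but the carbonyl carbon has H1, so it is not flanked by two carbons.
So the answer is (C).

C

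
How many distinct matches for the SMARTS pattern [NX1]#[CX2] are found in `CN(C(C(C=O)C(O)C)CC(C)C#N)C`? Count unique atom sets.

1

[NX1]#[CX2] is the SMARTS for a nitrile: a nitrogen triple-bonded to a two-connected carbon.
Exactly one fragment in the molecule meets all constraints, giving 1 match.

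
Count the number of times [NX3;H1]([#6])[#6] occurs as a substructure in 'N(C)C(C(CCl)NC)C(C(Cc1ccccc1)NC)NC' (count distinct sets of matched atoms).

4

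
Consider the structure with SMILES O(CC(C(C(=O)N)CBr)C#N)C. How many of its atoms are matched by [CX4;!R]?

5

The query [CX4;!R] means: aliphatic carbon with four total connections, not in a ring.
Check the 12 heavy atoms by environment: 5× C (X4, acyclic) → match; 1× O (X2, acyclic) → no; 1× Br (X1, acyclic) → no; 1× C (X3, acyclic) → no; 1× O (X1, acyclic) → no; 1× N (X3, acyclic) → no; 1× C (X2, acyclic) → no; 1× N (X1, acyclic) → no.
That gives 5 matching atoms.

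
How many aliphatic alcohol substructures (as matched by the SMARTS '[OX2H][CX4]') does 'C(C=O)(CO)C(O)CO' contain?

3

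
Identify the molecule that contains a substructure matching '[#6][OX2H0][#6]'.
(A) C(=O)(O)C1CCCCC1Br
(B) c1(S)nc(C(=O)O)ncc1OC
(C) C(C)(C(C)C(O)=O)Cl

[#6][OX2H0][#6] describes an aliphatic oxygen bridging two carbons with no H on the oxygen (an ether).
(A) has a carboxylic acid group (-C(=O)OH) but the -OH oxygen has H1; the =O is OX1, not OX2.
(B) contains a methoxy ether (-OCH3), which satisfies every atom and bond constraint.
(C) has a carboxylic acid group (-C(=O)OH) but the -OH oxygen has H1; the =O is OX1, not OX2.
So the answer is (B).

B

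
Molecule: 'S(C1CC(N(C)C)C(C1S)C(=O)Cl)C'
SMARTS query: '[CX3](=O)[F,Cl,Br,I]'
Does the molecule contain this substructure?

Yes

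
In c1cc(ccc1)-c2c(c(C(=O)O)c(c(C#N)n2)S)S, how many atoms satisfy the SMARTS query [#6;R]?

The query [#6;R] means: carbon that is part of a ring.
Check the 19 heavy atoms by environment: 1× n (aromatic, in 6-ring) → no; 11× c (aromatic, in 6-ring) → match; 2× C (acyclic) → no; 2× O (acyclic) → no; 1× N (acyclic) → no; 2× S (acyclic) → no.
That gives 11 matching atoms.

11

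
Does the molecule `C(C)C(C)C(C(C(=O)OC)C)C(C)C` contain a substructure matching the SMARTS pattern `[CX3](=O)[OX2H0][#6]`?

The pattern [CX3](=O)[OX2H0][#6] describes a carbonyl carbon bonded to an oxygen that is itself bonded to carbon (no H on that O) — an ester.
The molecule carries a methyl-ester group (-C(=O)OCH3), whose atoms satisfy every constraint of the query, so the pattern matches.

Yes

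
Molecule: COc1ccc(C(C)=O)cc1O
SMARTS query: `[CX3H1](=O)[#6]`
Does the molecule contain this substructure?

The pattern [CX3H1](=O)[#6] describes an sp2 carbon with one H, double-bonded to O and single-bonded to carbon — an aldehyde.
The closest candidate here is an acetyl/ketone group (-C(=O)CH3), but the carbonyl carbon has H0 (two carbon neighbours), not H1. No other fragment satisfies the full query, so there is no match.

No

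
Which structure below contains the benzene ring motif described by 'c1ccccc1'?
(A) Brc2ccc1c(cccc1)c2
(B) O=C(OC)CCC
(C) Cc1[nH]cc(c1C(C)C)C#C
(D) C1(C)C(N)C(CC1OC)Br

A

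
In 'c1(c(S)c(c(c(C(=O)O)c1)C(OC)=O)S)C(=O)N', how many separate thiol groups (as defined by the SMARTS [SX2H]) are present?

[SX2H] is the SMARTS for a thiol: an aliphatic sulfur with two connections, one being H.
The molecule carries 2 separate instances of a thiol (-SH) meeting every constraint; each maps to a distinct set of atoms, giving 2 matches.

2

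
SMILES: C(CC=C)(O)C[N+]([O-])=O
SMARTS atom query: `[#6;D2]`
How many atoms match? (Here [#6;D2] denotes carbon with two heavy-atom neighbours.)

3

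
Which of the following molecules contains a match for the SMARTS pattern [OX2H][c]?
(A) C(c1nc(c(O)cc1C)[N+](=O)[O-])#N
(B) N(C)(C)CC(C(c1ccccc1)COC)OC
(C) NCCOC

A

[OX2H][c] describes a hydroxyl oxygen attached to an aromatic carbon (a phenol).
(A) contains a hydroxyl group (-OH), which satisfies every atom and bond constraint.
(B) has a methoxy ether (-OCH3) but the oxygen has H0, not H1.
(C) has a methoxy ether (-OCH3) but the oxygen has H0, not H1.
So the answer is (A).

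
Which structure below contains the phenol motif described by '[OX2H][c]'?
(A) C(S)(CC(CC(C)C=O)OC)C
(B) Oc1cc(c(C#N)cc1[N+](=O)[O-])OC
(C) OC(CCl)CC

B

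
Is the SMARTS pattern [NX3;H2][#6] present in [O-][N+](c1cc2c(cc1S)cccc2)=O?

No

The pattern [NX3;H2][#6] describes a trivalent nitrogen with two H attached to carbon — a primary amine.
The closest candidate here is a nitro group (-[N+](=O)[O-]), but the nitrogen is [N+] with no H, not NX3H2. No other fragment satisfies the full query, so there is no match.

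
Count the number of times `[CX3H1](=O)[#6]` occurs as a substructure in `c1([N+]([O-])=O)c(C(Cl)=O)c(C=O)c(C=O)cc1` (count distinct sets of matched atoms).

2

[CX3H1](=O)[#6] is the SMARTS for an aldehyde: an sp2 carbon with one H, double-bonded to O and single-bonded to carbon.
The molecule carries 2 separate instances of an aldehyde (-CHO) meeting every constraint; each maps to a distinct set of atoms, giving 2 matches.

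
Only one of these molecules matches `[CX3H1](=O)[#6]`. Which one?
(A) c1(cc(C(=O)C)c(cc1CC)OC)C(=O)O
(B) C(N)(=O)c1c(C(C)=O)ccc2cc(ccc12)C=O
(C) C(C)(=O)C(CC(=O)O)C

[CX3H1](=O)[#6] describes an sp2 carbon with one H, double-bonded to O and single-bonded to carbon (an aldehyde).
(A) has an acetyl/ketone group (-C(=O)CH3) but the carbonyl carbon has H0 (two carbon neighbours), not H1.
(B) contains an aldehyde (-CHO), which satisfies every atom and bond constraint.
(C) has a carboxylic acid group (-C(=O)OH) but the carbonyl carbon has H0 and is bonded to O, not H1.
So the answer is (B).

B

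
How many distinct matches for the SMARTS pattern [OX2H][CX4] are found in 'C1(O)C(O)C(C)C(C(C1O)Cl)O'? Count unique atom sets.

4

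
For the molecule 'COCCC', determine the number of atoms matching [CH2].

2

The query [CH2] means: aliphatic carbon with exactly two hydrogens.
Check the 5 heavy atoms by environment: 2× C (H2) → match; 2× C (H3) → no; 1× O (H0) → no.
That gives 2 matching atoms.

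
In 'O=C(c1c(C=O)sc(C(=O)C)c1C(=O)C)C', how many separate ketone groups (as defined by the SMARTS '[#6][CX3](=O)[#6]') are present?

3

[#6][CX3](=O)[#6] is the SMARTS for a ketone: a carbonyl carbon (no H) flanked by two carbons.
The molecule carries 3 separate instances of an acetyl/ketone group (-C(=O)CH3) meeting every constraint; each maps to a distinct set of atoms, giving 3 matches.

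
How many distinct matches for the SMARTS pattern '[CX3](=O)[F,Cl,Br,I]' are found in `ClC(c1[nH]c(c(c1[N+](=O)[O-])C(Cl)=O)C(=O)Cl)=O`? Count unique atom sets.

3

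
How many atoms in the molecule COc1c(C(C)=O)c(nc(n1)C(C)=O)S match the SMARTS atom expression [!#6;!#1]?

6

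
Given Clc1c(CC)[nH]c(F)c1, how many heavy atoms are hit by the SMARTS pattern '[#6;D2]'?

2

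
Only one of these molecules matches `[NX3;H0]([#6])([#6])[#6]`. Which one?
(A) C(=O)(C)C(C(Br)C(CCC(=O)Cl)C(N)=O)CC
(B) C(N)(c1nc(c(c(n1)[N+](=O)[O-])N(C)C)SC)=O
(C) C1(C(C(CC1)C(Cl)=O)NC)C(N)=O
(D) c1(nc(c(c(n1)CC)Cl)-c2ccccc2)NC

[NX3;H0]([#6])([#6])[#6] describes a trivalent nitrogen with no H, bonded to three carbons (a tertiary amine).
(A) has a primary amide (-C(=O)NH2) but the amide nitrogen has H2 and only one carbon neighbour.
(B) contains a dimethylamino group (-N(CH3)2), which satisfies every atom and bond constraint.
(C) has a primary amide (-C(=O)NH2) but the amide nitrogen has H2 and only one carbon neighbour.
(D) has an N-methylamino group (-NHCH3) but the nitrogen still has one H (H1), not H0.
So the answer is (B).

B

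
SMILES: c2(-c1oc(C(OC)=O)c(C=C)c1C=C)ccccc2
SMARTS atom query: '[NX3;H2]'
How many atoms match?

The query [NX3;H2] means: aliphatic N with 3 total connections, two of them H — an -NH2 nitrogen (amine or amide).
Check the 19 heavy atoms by environment: 1× o (aromatic, H0, X2) → no; 5× c (aromatic, H0, X3) → no; 1× C (H0, X3) → no; 1× O (H0, X1) → no; 1× O (H0, X2) → no; 1× C (H3, X4) → no; 2× C (H1, X3) → no; 2× C (H2, X3) → no; 5× c (aromatic, H1, X3) → no.
No environment satisfies the query, so 0 matching atoms.

0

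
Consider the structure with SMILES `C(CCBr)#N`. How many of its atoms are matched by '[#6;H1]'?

0

The query [#6;H1] means: any carbon bearing exactly one hydrogen.
Check the 5 heavy atoms by environment: 2× C (H2) → no; 1× Br (H0) → no; 1× C (H0) → no; 1× N (H0) → no.
No environment satisfies the query, so 0 matching atoms.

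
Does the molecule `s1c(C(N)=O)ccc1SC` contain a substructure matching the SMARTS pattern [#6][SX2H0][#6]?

The pattern [#6][SX2H0][#6] describes an aliphatic sulfur bridging two carbons with no H on the sulfur — a thioether.
The molecule carries a methylthio ether (-SCH3), whose atoms satisfy every constraint of the query, so the pattern matches.

Yes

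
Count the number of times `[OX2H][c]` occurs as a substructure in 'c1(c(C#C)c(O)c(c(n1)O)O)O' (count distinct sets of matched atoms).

4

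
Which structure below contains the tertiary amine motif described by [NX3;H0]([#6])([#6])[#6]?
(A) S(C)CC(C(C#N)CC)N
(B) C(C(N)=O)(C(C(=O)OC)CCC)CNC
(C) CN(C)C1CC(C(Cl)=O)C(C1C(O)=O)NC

C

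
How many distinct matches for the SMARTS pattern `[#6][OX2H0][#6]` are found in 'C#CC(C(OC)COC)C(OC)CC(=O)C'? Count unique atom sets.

3

[#6][OX2H0][#6] is the SMARTS for an ether: an aliphatic oxygen bridging two carbons with no H on the oxygen.
The molecule carries 3 separate instances of a methoxy ether (-OCH3) meeting every constraint; each maps to a distinct set of atoms, giving 3 matches.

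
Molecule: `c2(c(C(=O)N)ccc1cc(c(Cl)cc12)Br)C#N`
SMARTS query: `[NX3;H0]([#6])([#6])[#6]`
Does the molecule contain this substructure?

No

The pattern [NX3;H0]([#6])([#6])[#6] describes a trivalent nitrogen with no H, bonded to three carbons — a tertiary amine.
The closest candidate here is a primary amide (-C(=O)NH2), but the amide nitrogen has H2 and only one carbon neighbour. No other fragment satisfies the full query, so there is no match.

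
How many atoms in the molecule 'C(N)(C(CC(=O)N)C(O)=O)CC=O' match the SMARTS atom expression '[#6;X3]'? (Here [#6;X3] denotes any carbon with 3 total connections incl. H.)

3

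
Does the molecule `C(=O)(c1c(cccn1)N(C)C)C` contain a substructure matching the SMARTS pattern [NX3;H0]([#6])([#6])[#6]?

Yes

The pattern [NX3;H0]([#6])([#6])[#6] describes a trivalent nitrogen with no H, bonded to three carbons — a tertiary amine.
The molecule carries a dimethylamino group (-N(CH3)2), whose atoms satisfy every constraint of the query, so the pattern matches.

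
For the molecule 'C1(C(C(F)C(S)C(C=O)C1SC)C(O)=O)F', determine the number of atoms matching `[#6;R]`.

6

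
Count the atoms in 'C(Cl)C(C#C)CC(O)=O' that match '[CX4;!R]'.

3

The query [CX4;!R] means: aliphatic carbon with four total connections, not in a ring.
Check the 9 heavy atoms by environment: 3× C (X4, acyclic) → match; 1× Cl (X1, acyclic) → no; 1× C (X3, acyclic) → no; 1× O (X1, acyclic) → no; 1× O (X2, acyclic) → no; 2× C (X2, acyclic) → no.
That gives 3 matching atoms.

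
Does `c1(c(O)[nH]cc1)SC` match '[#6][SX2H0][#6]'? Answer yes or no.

The pattern [#6][SX2H0][#6] describes an aliphatic sulfur bridging two carbons with no H on the sulfur — a thioether.
The molecule carries a methylthio ether (-SCH3), whose atoms satisfy every constraint of the query, so the pattern matches.

Yes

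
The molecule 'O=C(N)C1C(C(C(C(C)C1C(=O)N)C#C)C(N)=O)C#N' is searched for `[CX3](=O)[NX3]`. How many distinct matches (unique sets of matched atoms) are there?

3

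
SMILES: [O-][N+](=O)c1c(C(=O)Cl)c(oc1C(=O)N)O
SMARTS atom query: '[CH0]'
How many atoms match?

2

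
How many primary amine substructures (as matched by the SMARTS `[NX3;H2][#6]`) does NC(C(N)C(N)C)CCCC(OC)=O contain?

3

[NX3;H2][#6] is the SMARTS for a primary amine: a trivalent nitrogen with two H attached to carbon.
The molecule carries 3 separate instances of a primary amino group (-NH2) meeting every constraint; each maps to a distinct set of atoms, giving 3 matches.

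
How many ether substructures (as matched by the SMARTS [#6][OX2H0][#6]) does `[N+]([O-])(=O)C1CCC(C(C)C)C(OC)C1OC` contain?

2

[#6][OX2H0][#6] is the SMARTS for an ether: an aliphatic oxygen bridging two carbons with no H on the oxygen.
The molecule carries 2 separate instances of a methoxy ether (-OCH3) meeting every constraint; each maps to a distinct set of atoms, giving 2 matches.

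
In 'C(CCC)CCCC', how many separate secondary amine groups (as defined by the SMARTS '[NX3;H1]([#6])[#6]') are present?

0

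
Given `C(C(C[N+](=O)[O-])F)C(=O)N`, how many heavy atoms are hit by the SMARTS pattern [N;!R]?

2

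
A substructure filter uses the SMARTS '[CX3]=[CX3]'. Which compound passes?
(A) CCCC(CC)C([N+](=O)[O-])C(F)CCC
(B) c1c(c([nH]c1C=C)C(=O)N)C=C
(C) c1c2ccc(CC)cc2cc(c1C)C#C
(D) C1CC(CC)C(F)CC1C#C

[CX3]=[CX3] describes a non-aromatic C=C double bond between two sp2 carbons (an alkene).
(A) has an ethyl group (-CH2CH3) but its C-C bond is a single bond between CX4 carbons, not CX3=CX3.
(B) contains a vinyl group (-CH=CH2), which satisfies every atom and bond constraint.
(C) has an ethynyl group (-C#CH) but the C-C bond is a triple bond, not a double bond.
(D) has an ethynyl group (-C#CH) but the C-C bond is a triple bond, not a double bond.
So the answer is (B).

B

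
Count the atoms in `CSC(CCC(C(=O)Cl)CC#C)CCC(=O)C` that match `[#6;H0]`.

The query [#6;H0] means: any carbon with no attached hydrogen.
Check the 17 heavy atoms by environment: 5× C (H2) → no; 3× C (H1) → no; 3× C (H0) → match; 2× O (H0) → no; 1× Cl (H0) → no; 2× C (H3) → no; 1× S (H0) → no.
That gives 3 matching atoms.

3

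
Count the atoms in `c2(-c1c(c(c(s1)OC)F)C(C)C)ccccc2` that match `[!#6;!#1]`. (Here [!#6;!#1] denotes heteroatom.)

3

The query [!#6;!#1] means: not carbon and not hydrogen — any heteroatom.
Check the 17 heavy atoms by environment: 1× s (aromatic) → match; 10× c (aromatic) → no; 4× C → no; 1× F → match; 1× O → match.
Summing the matching environments: 1 + 1 + 1 = 3 matching atoms.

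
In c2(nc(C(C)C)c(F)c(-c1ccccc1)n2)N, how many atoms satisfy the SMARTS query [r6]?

12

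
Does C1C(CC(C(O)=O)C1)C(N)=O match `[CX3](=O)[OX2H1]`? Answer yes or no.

The pattern [CX3](=O)[OX2H1] describes an sp2 carbon double-bonded to O and single-bonded to an -OH oxygen — a carboxylic acid.
The molecule carries a carboxylic acid group (-C(=O)OH), whose atoms satisfy every constraint of the query, so the pattern matches.

Yes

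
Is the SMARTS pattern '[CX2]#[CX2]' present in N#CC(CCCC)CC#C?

Yes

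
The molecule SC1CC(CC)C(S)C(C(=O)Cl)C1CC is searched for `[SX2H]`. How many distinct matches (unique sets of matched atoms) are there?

[SX2H] is the SMARTS for a thiol: an aliphatic sulfur with two connections, one being H.
The molecule carries 2 separate instances of a thiol (-SH) meeting every constraint; each maps to a distinct set of atoms, giving 2 matches.

2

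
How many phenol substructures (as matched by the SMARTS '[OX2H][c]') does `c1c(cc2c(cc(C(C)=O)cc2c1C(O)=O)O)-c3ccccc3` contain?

[OX2H][c] is the SMARTS for a phenol: a hydroxyl oxygen attached to an aromatic carbon.
Exactly one fragment in the molecule meets all constraints, giving 1 match.

1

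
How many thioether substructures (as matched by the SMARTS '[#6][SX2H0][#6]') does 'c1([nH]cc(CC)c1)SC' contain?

1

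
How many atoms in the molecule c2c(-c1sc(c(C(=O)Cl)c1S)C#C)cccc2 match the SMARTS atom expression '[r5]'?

The query [r5] means: r5 matches atoms in a five-membered ring.
Check the 17 heavy atoms by environment: 1× s (aromatic, in 5-ring) → match; 4× c (aromatic, in 5-ring) → match; 3× C (acyclic) → no; 1× O (acyclic) → no; 1× Cl (acyclic) → no; 6× c (aromatic, in 6-ring) → no; 1× S (acyclic) → no.
Summing the matching environments: 1 + 4 = 5 matching atoms.

5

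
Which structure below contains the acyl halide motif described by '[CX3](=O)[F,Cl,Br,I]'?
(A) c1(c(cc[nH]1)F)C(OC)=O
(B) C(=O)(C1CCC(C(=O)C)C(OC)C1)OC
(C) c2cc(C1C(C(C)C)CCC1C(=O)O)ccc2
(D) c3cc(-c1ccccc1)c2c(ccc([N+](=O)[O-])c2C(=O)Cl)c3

[CX3](=O)[F,Cl,Br,I] describes a carbonyl carbon bonded to a halogen (an acyl halide).
(A) has a methyl-ester group (-C(=O)OCH3) but the carbonyl is bonded to -O-C, not to a halogen.
(B) has a methyl-ester group (-C(=O)OCH3) but the carbonyl is bonded to -O-C, not to a halogen.
(C) has a carboxylic acid group (-C(=O)OH) but the carbonyl is bonded to -OH, not to a halogen.
(D) contains an acyl chloride (-C(=O)Cl), which satisfies every atom and bond constraint.
So the answer is (D).

D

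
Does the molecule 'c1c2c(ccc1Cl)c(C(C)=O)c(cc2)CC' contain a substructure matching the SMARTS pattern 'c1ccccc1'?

Yes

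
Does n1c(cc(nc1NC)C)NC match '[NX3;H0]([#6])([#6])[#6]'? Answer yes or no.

The pattern [NX3;H0]([#6])([#6])[#6] describes a trivalent nitrogen with no H, bonded to three carbons — a tertiary amine.
The closest candidate here is an N-methylamino group (-NHCH3), but the nitrogen still has one H (H1), not H0. No other fragment satisfies the full query, so there is no match.

No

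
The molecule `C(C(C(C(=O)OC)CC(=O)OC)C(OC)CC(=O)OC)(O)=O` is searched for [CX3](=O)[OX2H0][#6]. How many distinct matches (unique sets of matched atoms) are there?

3

[CX3](=O)[OX2H0][#6] is the SMARTS for an ester: a carbonyl carbon bonded to an oxygen that is itself bonded to carbon (no H on that O).
The molecule carries 3 separate instances of a methyl-ester group (-C(=O)OCH3) meeting every constraint; each maps to a distinct set of atoms, giving 3 matches.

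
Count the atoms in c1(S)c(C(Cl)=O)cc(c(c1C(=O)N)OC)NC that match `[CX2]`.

The query [CX2] means: C with X2: aliphatic carbon with exactly 2 total connections.
Check the 17 heavy atoms by environment: 6× c (aromatic, X3) → no; 1× O (X2) → no; 2× C (X4) → no; 2× C (X3) → no; 2× O (X1) → no; 1× Cl (X1) → no; 2× N (X3) → no; 1× S (X2) → no.
No environment satisfies the query, so 0 matching atoms.

0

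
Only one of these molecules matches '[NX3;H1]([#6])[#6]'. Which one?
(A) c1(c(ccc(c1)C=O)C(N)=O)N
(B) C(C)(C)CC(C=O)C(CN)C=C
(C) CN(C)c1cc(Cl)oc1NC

C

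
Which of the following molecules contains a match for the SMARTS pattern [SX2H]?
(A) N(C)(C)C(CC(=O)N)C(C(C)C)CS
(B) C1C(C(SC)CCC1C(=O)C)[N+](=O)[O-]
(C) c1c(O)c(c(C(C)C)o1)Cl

A

[SX2H] describes an aliphatic sulfur with two connections, one being H (a thiol).
(A) contains a thiol (-SH), which satisfies every atom and bond constraint.
(B) has a methylthio ether (-SCH3) but the sulfur has H0 (bonded to two carbons), not H1.
(C) has a hydroxyl group (-OH) but it is an -OH, not an -SH.
So the answer is (A).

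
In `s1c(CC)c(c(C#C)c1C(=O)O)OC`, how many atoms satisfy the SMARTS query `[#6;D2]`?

2

The query [#6;D2] means: any carbon bonded to exactly two heavy atoms.
Check the 14 heavy atoms by environment: 1× s (aromatic, D2) → no; 4× c (aromatic, D3) → no; 1× O (D2) → no; 3× C (D1) → no; 1× C (D3) → no; 2× O (D1) → no; 2× C (D2) → match.
That gives 2 matching atoms.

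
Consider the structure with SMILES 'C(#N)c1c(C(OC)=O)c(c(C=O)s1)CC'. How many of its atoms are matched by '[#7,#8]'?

The query [#7,#8] means: nitrogen or oxygen (comma = OR).
Check the 15 heavy atoms by environment: 1× s (aromatic) → no; 4× c (aromatic) → no; 6× C → no; 3× O → match; 1× N → match.
Summing the matching environments: 3 + 1 = 4 matching atoms.

4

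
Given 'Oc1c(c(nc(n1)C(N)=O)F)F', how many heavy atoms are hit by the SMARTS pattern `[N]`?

The query [N] means: uppercase N matches aliphatic (non-aromatic) nitrogen only.
Check the 12 heavy atoms by environment: 2× n (aromatic) → no; 4× c (aromatic) → no; 1× C → no; 2× O → no; 1× N → match; 2× F → no.
That gives 1 matching atom.

1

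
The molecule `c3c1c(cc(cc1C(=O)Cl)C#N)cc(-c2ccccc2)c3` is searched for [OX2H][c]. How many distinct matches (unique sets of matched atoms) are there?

0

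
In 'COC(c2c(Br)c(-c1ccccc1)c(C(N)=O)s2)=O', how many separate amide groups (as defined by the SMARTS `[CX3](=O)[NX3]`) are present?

[CX3](=O)[NX3] is the SMARTS for an amide: a carbonyl carbon bonded to a trivalent nitrogen.
Exactly one fragment in the molecule meets all constraints, giving 1 match.

1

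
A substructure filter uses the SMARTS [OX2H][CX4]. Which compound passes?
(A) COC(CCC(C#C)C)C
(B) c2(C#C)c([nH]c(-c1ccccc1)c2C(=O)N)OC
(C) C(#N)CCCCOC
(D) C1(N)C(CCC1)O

D

[OX2H][CX4] describes a hydroxyl oxygen bound to an sp3 (X4) carbon (an aliphatic alcohol).
(A) has a methoxy ether (-OCH3) but the oxygen has H0 (ether), not H1.
(B) has a methoxy ether (-OCH3) but the oxygen has H0 (ether), not H1.
(C) has a methoxy ether (-OCH3) but the oxygen has H0 (ether), not H1.
(D) contains a hydroxyl group (-OH), which satisfies every atom and bond constraint.
So the answer is (D).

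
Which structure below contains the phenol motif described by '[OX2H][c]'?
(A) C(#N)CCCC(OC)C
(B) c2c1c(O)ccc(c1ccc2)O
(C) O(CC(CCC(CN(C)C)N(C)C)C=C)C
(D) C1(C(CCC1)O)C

B

[OX2H][c] describes a hydroxyl oxygen attached to an aromatic carbon (a phenol).
(A) has a methoxy ether (-OCH3) but the oxygen has H0, not H1.
(B) contains a hydroxyl group (-OH), which satisfies every atom and bond constraint.
(C) has a methoxy ether (-OCH3) but the oxygen has H0, not H1.
(D) has a hydroxyl group (-OH) but the -OH is on an aliphatic carbon, not an aromatic c.
So the answer is (B).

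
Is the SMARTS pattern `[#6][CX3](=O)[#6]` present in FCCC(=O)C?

Yes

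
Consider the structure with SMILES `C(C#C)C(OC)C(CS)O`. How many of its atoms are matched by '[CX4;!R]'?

5

The query [CX4;!R] means: aliphatic carbon with four total connections, not in a ring.
Check the 10 heavy atoms by environment: 5× C (X4, acyclic) → match; 2× O (X2, acyclic) → no; 1× S (X2, acyclic) → no; 2× C (X2, acyclic) → no.
That gives 5 matching atoms.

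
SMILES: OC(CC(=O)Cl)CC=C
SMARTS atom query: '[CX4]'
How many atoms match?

3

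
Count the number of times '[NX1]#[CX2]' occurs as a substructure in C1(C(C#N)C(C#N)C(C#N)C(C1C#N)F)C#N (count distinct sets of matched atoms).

5

[NX1]#[CX2] is the SMARTS for a nitrile: a nitrogen triple-bonded to a two-connected carbon.
The molecule carries 5 separate instances of a nitrile (-C#N) meeting every constraint; each maps to a distinct set of atoms, giving 5 matches.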